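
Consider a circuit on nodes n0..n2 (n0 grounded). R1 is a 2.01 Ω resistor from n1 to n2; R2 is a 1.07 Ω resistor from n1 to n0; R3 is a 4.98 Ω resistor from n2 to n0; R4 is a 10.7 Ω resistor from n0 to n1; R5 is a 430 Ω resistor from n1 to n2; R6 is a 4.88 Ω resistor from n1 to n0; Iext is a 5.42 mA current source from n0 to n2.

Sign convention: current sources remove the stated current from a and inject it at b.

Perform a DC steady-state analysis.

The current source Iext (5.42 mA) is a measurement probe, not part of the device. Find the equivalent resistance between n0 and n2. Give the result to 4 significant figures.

Element admittances at DC:
  Y(R1) = 0.4975 S between n1,n2
  Y(R2) = 0.9346 S between n1,n0
  Y(R3) = 0.2008 S between n2,n0
  Y(R4) = 0.09346 S between n0,n1
  Y(R5) = 0.002326 S between n1,n2
  Y(R6) = 0.2049 S between n1,n0
  Iext: injects 0.00542 A into n2 (from n0)
Assemble and solve the 2×2 MNA system:
  V(n1)=0.002810  V(n2)=0.009740

R_eq = 1.797 Ω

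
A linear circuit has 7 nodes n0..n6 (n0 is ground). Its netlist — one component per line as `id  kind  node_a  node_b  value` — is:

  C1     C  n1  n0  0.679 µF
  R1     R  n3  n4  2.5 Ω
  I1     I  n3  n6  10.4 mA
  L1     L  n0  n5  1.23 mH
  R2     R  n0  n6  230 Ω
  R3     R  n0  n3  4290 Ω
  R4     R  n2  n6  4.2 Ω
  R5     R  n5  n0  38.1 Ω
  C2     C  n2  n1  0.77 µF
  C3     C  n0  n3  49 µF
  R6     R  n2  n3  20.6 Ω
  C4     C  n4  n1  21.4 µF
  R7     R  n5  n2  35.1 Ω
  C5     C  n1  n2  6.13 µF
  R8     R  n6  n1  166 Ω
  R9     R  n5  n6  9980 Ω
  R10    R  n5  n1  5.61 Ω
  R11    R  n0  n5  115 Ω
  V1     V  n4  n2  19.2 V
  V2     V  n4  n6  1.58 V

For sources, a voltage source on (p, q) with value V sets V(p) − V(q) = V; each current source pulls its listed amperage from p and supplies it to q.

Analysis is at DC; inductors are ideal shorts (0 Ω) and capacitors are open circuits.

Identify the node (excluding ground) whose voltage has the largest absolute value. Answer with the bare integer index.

4

Apply KCL at each of the 6 non-ground nodes and solve the resulting linear system.
Node n1: branches {C1, C2, C4, C5, R8, R10} → V_1 = 0.4209
Node n2: branches {R4, C2, R6, R7, C5, V1} → V_2 = -4.745
Node n3: branches {R1, I1, R3, C3, R6} → V_3 = 12.35
Node n4: branches {R1, C4, V1, V2} → V_4 = 14.46
Node n5: branches {L1, R5, R7, R9, R10, R11} → V_5 = 0.000
Node n6: branches {I1, R2, R4, R8, R9, V2} → V_6 = 12.88
Source currents: i(L1)=0.05886, i(V1)=-5.160, i(V2)=4.317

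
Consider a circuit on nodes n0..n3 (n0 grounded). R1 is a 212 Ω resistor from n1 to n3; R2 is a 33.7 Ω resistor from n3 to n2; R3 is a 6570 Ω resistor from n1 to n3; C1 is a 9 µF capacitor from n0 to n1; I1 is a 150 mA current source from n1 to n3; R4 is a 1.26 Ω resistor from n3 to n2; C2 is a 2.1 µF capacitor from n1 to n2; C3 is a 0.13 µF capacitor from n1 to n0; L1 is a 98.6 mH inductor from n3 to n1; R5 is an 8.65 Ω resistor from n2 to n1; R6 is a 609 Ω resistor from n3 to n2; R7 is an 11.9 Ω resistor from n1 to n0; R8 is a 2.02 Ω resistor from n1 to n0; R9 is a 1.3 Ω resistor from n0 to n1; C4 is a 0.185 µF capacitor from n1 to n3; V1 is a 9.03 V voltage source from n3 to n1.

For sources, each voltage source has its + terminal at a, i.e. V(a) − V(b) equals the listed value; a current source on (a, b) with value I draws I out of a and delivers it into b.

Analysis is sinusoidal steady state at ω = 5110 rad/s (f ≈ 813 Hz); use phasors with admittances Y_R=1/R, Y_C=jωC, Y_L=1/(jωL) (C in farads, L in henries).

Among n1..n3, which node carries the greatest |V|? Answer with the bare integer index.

3

Apply KCL at each of the 3 non-ground nodes and solve the resulting linear system.
Node n1: branches {R1, R3, C1, I1, C2, C3, L1, R5, R7, R8, R9, C4, V1} → V_1 = 0.000+0.000j
Node n2: branches {R2, R4, C2, R5, R6} → V_2 = 7.919-0.09035j
Node n3: branches {R1, R2, R3, I1, R4, L1, R6, C4, V1} → V_3 = 9.030+0.000j
Source currents: i(V1)=-0.8104-0.06515j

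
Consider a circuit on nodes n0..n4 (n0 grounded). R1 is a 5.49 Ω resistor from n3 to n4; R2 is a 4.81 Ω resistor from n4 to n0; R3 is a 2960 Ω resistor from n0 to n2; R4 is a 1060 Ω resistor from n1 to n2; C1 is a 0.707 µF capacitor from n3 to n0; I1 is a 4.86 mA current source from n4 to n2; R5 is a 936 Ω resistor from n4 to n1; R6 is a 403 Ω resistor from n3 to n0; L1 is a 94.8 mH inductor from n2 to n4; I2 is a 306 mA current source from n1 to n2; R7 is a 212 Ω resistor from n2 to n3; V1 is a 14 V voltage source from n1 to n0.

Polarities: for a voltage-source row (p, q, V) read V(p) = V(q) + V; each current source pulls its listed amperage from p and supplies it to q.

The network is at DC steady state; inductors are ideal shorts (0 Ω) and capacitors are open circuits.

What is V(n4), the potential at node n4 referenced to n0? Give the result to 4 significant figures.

1.571 V

Element admittances at DC:
  Y(R1) = 0.1821 S between n3,n4
  Y(R2) = 0.2079 S between n4,n0
  Y(R3) = 0.0003378 S between n0,n2
  Y(R4) = 0.0009434 S between n1,n2
  Y(C1) = 0.000 S between n3,n0
  I1: injects 0.00486 A into n2 (from n4)
  Y(R5) = 0.001068 S between n4,n1
  Y(R6) = 0.002481 S between n3,n0
  L1: short n2↔n4 (DC inductor)
  I2: injects 0.306 A into n2 (from n1)
  Y(R7) = 0.004717 S between n2,n3
  V1: constraint V(n1)−V(n0) = 14
Assemble and solve the 6×6 MNA system:
  V(n1)=14.00  V(n2)=1.571  V(n3)=1.550  V(n4)=1.571
  i(L1)=0.3220  i(V1)=-0.3310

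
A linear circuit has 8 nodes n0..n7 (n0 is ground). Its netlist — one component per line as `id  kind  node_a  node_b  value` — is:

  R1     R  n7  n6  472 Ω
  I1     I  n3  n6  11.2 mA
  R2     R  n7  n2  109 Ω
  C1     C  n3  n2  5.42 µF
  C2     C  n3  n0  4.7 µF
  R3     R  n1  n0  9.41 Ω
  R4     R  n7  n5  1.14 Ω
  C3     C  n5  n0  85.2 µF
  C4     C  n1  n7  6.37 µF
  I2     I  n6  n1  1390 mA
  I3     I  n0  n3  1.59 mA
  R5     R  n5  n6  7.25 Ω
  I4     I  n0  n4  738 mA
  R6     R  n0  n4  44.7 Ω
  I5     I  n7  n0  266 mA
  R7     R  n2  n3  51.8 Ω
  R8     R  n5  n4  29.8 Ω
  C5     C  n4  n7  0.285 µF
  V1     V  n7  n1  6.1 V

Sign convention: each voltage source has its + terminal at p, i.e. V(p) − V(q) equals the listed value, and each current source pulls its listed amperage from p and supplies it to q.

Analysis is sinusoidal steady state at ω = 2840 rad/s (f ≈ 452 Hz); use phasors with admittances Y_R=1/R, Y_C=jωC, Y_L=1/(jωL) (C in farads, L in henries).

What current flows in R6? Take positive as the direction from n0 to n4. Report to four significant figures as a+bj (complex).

MNA unknowns: 7 node voltages V₁..V_7 plus 1 source current (V1)
R1: Y=0.002119+0.000j on G[7,6]
I1: z[3]−=0.0112, z[6]+=0.0112
R2: Y=0.009174+0.000j on G[7,2]
C1: Y=0.000+0.01539j on G[3,2]
C2: Y=0.000+0.01335j on G[3,0]
R3: Y=0.1063+0.000j on G[1,0]
R4: Y=0.8772+0.000j on G[7,5]
C3: Y=0.000+0.2420j on G[5,0]
C4: Y=0.000+0.01809j on G[1,7]
I2: z[6]−=1.39, z[1]+=1.39
I3: z[0]−=0.00159, z[3]+=0.00159
R5: Y=0.1379+0.000j on G[5,6]
I4: z[0]−=0.738, z[4]+=0.738
R6: Y=0.02237+0.000j on G[0,4]
I5: z[7]−=0.266, z[0]+=0.266
R7: Y=0.01931+0.000j on G[2,3]
R8: Y=0.03356+0.000j on G[5,4]
C5: Y=0.000+0.0008094j on G[4,7]
V1: row V7−V1=6.1, i_V1 at 7,1
solve → V1=-3.464-1.910j, V2=0.3181-1.523j, V3=-0.2658-0.8735j, V4=13.79-1.454j, V5=0.9879-2.155j, V6=-8.832-2.151j, V7=2.636-1.910j
aux → i_V1=-1.758-0.3133j

-0.3086+0.03254j A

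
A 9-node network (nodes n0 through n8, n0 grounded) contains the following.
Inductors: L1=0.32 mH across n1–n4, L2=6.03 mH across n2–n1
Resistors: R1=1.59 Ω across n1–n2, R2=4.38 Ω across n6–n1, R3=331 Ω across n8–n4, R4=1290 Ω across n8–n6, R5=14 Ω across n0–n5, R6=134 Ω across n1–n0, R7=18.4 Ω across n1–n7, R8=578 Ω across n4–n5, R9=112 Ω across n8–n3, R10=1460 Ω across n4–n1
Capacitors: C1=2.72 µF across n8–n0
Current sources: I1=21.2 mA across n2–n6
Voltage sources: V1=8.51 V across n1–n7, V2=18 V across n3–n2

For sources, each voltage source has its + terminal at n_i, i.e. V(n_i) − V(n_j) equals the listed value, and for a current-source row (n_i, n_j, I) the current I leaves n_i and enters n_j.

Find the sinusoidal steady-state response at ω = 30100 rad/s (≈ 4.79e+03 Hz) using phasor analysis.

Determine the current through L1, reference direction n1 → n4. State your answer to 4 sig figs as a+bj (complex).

Apply KCL at each of the 8 non-ground nodes and solve the resulting linear system.
Node n1: branches {L1, R1, R2, R6, L2, R7, R10, V1} → V_1 = -7.248-0.5398j
Node n2: branches {R1, L2, I1, V2} → V_2 = -7.431-0.5452j
Node n3: branches {R9, V2} → V_3 = 10.57-0.5452j
Node n4: branches {L1, R3, R8, R10} → V_4 = -7.232-0.2103j
Node n5: branches {R5, R8} → V_5 = -0.1710-0.004972j
Node n6: branches {R2, R4, I1} → V_6 = -7.131-0.5407j
Node n7: branches {R7, V1} → V_7 = -15.76-0.5398j
Node n8: branches {R3, R4, C1, R9} → V_8 = 0.05354-0.8099j
Source currents: i(V1)=-0.4625+0.000j, i(V2)=-0.09389-0.002363j

-0.03422+0.001682j A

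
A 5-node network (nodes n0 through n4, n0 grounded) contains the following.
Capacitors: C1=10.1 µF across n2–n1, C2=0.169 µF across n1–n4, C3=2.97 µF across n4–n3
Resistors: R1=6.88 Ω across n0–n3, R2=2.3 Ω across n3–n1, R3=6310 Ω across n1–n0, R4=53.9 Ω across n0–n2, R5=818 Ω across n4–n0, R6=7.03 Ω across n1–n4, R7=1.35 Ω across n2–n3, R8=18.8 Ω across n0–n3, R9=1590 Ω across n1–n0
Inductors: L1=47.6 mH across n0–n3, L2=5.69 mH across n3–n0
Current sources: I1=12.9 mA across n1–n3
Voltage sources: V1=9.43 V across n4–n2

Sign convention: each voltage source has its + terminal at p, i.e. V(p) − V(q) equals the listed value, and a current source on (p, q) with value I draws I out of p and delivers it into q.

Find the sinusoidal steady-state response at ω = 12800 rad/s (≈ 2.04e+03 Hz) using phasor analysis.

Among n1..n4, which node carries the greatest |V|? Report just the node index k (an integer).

4

Element admittances at ω=12800 rad/s:
  Y(C1) = 0.000+0.1293j S between n2,n1
  Y(R1) = 0.1453+0.000j S between n0,n3
  Y(R2) = 0.4348+0.000j S between n3,n1
  Y(R3) = 0.0001585+0.000j S between n1,n0
  Y(L1) = 0.000-0.001641j S between n0,n3
  I1: injects 0.0129 A into n3 (from n1)
  Y(R4) = 0.01855+0.000j S between n0,n2
  Y(L2) = 0.000-0.01373j S between n3,n0
  Y(R5) = 0.001222+0.000j S between n4,n0
  Y(R6) = 0.1422+0.000j S between n1,n4
  Y(R7) = 0.7407+0.000j S between n2,n3
  Y(R8) = 0.05319+0.000j S between n0,n3
  Y(C2) = 0.000+0.002163j S between n1,n4
  Y(R9) = 0.0006289+0.000j S between n1,n0
  Y(C3) = 0.000+0.03802j S between n4,n3
  V1: constraint V(n4)−V(n2) = 9.43
Assemble and solve the 5×5 MNA system:
  V(n1)=1.925-0.6479j  V(n2)=-1.074-0.03100j  V(n3)=0.04058+0.008799j  V(n4)=8.356-0.03100j
  i(V1)=-0.9252-0.4177j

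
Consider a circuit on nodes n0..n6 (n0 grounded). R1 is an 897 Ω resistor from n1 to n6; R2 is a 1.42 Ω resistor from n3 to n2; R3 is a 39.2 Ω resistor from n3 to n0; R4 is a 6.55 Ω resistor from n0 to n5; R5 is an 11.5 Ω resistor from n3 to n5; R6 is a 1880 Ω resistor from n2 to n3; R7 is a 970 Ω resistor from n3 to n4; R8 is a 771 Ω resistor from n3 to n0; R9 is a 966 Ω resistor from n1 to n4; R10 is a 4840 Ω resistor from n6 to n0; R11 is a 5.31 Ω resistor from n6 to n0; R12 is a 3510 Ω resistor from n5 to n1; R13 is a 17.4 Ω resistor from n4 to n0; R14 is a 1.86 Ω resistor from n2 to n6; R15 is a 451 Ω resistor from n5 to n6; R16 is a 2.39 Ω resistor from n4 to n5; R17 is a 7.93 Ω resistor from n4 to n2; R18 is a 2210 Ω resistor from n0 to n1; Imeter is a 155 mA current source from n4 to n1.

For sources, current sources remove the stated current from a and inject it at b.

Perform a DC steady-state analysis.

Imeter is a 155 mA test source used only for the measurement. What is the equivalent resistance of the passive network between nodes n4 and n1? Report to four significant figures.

R_eq = 347.5 Ω

Apply KCL at each of the 6 non-ground nodes and solve the resulting linear system.
Node n1: branches {R1, R9, R12, R18, Imeter} → V_1 = 53.60
Node n2: branches {R2, R6, R14, R17} → V_2 = -0.004614
Node n3: branches {R2, R3, R5, R6, R7, R8} → V_3 = -0.02024
Node n4: branches {R7, R9, R13, R16, R17, Imeter} → V_4 = -0.2697
Node n5: branches {R4, R5, R12, R15, R16} → V_5 = -0.1502
Node n6: branches {R1, R10, R11, R14, R15} → V_6 = 0.07806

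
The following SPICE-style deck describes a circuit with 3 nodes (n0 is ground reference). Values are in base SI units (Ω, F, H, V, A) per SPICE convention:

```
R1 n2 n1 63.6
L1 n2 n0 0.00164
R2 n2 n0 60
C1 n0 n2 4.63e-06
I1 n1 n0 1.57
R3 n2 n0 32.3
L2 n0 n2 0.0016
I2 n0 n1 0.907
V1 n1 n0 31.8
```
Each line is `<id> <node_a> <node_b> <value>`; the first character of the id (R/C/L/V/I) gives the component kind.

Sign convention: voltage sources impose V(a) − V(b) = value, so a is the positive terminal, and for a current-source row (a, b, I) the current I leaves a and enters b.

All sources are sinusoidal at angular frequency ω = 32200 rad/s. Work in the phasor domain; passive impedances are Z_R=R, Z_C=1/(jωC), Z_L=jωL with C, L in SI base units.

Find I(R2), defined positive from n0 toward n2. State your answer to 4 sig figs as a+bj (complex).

-0.03243+0.05670j A

MNA unknowns: 2 node voltages V₁..V_2 plus 1 source current (V1)
R1: Y=0.01572+0.000j on G[2,1]
L1: Y=0.000-0.01894j on G[2,0]
R2: Y=0.01667+0.000j on G[2,0]
C1: Y=0.000+0.1491j on G[0,2]
I1: z[1]−=1.57, z[0]+=1.57
R3: Y=0.03096+0.000j on G[2,0]
L2: Y=0.000-0.01941j on G[0,2]
I2: z[0]−=0.907, z[1]+=0.907
V1: row V1−V0=31.8, i_V1 at 1,0
solve → V1=31.80+0.000j, V2=1.946-3.402j
aux → i_V1=-1.132-0.05349j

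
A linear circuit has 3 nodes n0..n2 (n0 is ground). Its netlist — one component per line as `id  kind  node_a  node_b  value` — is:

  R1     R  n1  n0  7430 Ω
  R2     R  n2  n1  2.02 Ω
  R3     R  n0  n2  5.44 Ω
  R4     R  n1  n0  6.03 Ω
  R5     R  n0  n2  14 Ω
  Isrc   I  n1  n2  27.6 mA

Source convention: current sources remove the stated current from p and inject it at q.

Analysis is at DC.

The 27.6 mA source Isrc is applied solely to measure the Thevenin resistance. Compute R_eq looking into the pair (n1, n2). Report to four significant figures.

R_eq = 1.679 Ω

Apply KCL at each of the 2 non-ground nodes and solve the resulting linear system.
Node n1: branches {R1, R2, R4, Isrc} → V_1 = -0.02808
Node n2: branches {R2, R3, R5, Isrc} → V_2 = 0.01826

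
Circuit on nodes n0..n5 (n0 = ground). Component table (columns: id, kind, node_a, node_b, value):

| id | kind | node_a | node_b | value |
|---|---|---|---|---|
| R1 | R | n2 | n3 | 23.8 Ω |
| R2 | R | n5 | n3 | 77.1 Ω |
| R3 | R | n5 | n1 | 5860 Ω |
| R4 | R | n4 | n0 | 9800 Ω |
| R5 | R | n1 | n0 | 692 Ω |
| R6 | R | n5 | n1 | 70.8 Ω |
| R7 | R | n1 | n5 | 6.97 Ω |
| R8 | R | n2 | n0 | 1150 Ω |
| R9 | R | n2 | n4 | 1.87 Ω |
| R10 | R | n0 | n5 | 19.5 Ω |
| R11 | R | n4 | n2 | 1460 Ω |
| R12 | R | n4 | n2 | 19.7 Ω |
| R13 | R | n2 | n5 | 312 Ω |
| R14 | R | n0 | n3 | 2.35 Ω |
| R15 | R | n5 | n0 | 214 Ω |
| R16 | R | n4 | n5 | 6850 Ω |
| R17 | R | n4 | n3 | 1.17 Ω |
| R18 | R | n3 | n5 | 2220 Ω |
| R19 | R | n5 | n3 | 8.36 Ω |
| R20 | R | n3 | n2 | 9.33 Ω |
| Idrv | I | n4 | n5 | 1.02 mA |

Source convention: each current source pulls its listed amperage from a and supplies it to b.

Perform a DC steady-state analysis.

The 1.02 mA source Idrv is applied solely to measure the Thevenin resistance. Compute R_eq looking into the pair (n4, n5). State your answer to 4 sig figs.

Element admittances at DC:
  Y(R1) = 0.04202 S between n2,n3
  Y(R2) = 0.01297 S between n5,n3
  Y(R3) = 0.0001706 S between n5,n1
  Y(R4) = 0.0001020 S between n4,n0
  Y(R5) = 0.001445 S between n1,n0
  Y(R6) = 0.01412 S between n5,n1
  Y(R7) = 0.1435 S between n1,n5
  Y(R8) = 0.0008696 S between n2,n0
  Y(R9) = 0.5348 S between n2,n4
  Y(R10) = 0.05128 S between n0,n5
  Y(R11) = 0.0006849 S between n4,n2
  Y(R12) = 0.05076 S between n4,n2
  Y(R13) = 0.003205 S between n2,n5
  Y(R14) = 0.4255 S between n0,n3
  Y(R15) = 0.004673 S between n5,n0
  Y(R16) = 0.0001460 S between n4,n5
  Y(R17) = 0.8547 S between n4,n3
  Y(R18) = 0.0004505 S between n3,n5
  Y(R19) = 0.1196 S between n5,n3
  Y(R20) = 0.1072 S between n3,n2
  Idrv: injects 0.00102 A into n5 (from n4)
Assemble and solve the 5×5 MNA system:
  V(n1)=0.004753  V(n2)=-0.001435  V(n3)=-0.0006436  V(n4)=-0.001673  V(n5)=0.004797

R_eq = 6.343 Ω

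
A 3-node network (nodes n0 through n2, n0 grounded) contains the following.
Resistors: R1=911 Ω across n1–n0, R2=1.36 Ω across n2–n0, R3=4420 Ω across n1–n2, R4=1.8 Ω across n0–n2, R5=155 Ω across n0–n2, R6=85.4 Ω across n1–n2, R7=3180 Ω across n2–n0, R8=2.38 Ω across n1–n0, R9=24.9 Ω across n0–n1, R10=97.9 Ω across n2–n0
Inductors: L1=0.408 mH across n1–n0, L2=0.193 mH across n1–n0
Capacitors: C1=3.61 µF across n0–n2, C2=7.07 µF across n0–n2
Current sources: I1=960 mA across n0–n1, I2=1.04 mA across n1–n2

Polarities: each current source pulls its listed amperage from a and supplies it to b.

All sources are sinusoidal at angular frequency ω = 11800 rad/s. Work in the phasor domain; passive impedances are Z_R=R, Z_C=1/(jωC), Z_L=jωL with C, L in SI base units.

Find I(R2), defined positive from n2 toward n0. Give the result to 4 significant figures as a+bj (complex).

0.005838+0.005864j A

Apply KCL at each of the 2 non-ground nodes and solve the resulting linear system.
Node n1: branches {R1, L1, R3, R6, R8, R9, L2, I1, I2} → V_1 = 0.7066+0.9657j
Node n2: branches {R2, R3, R4, R5, C1, R6, R7, C2, R10, I2} → V_2 = 0.007940+0.007975j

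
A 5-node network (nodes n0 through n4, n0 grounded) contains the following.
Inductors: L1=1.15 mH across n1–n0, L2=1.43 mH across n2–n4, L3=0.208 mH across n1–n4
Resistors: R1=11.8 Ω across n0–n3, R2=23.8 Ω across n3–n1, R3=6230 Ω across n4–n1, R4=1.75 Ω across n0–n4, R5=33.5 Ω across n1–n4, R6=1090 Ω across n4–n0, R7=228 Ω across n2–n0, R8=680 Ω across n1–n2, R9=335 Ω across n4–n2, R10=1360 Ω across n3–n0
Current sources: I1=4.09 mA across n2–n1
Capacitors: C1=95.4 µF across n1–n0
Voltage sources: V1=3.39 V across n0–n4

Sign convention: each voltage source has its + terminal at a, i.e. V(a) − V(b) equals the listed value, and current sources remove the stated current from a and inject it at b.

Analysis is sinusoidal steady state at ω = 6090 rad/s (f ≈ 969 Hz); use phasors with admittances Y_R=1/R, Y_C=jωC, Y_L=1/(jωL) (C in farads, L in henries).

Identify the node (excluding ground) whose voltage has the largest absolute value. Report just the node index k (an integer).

Apply KCL at each of the 4 non-ground nodes and solve the resulting linear system.
Node n1: branches {L1, R2, I1, R3, L3, C1, R5, R8} → V_1 = -7.454+0.9737j
Node n2: branches {L2, I1, R7, R8, R9} → V_2 = -3.399+0.04253j
Node n3: branches {R1, R2, R10} → V_3 = -2.456+0.3209j
Node n4: branches {L2, R3, L3, R4, R5, R6, R9, V1} → V_4 = -3.390+0.000j
Source currents: i(V1)=-2.592-3.239j

1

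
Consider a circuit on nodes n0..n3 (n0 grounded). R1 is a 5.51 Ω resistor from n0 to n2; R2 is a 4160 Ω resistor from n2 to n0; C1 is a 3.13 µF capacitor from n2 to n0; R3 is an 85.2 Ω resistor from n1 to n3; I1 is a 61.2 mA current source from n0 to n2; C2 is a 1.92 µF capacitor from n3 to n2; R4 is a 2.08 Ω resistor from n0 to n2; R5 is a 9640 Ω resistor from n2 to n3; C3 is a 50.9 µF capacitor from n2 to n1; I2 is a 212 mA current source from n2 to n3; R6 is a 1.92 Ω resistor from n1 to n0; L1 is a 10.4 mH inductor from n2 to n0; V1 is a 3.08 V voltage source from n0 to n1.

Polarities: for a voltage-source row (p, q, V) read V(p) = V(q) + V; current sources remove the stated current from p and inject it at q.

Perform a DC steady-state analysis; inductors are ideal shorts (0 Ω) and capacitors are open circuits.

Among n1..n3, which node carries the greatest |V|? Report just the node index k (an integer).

3

Apply KCL at each of the 3 non-ground nodes and solve the resulting linear system.
Node n1: branches {R3, C3, R6, V1} → V_1 = -3.080
Node n2: branches {R1, R2, C1, I1, C2, R4, R5, C3, I2, L1} → V_2 = 0.000
Node n3: branches {R3, C2, R5, I2} → V_3 = 14.85
Source currents: i(L1)=-0.1493, i(V1)=-1.815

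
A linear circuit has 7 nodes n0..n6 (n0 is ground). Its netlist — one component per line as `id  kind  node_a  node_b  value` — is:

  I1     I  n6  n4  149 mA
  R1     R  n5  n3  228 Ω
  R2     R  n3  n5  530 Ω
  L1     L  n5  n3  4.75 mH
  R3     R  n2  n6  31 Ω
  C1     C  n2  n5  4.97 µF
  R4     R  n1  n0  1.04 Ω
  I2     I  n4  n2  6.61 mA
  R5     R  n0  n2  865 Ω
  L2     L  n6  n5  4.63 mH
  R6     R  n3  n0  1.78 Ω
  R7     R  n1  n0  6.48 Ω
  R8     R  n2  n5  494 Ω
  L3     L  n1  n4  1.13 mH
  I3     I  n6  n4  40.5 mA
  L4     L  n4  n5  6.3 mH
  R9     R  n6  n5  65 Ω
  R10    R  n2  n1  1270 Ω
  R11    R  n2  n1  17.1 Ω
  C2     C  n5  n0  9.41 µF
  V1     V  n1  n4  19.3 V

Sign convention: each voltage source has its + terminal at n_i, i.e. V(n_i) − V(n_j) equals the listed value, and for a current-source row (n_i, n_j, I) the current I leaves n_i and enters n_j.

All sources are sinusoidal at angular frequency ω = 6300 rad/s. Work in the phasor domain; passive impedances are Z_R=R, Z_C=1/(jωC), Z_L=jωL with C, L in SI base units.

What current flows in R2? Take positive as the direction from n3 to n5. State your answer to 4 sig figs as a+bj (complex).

-0.005743-0.03289j A

MNA unknowns: 6 node voltages V₁..V_6 plus 1 source current (V1)
I1: z[6]−=0.149, z[4]+=0.149
R1: Y=0.004386+0.000j on G[5,3]
R2: Y=0.001887+0.000j on G[3,5]
L1: Y=0.000-0.03342j on G[5,3]
R3: Y=0.03226+0.000j on G[2,6]
C1: Y=0.000+0.03131j on G[2,5]
R4: Y=0.9615+0.000j on G[1,0]
I2: z[4]−=0.00661, z[2]+=0.00661
R5: Y=0.001156+0.000j on G[0,2]
L2: Y=0.000-0.03428j on G[6,5]
R6: Y=0.5618+0.000j on G[3,0]
R7: Y=0.1543+0.000j on G[1,0]
R8: Y=0.002024+0.000j on G[2,5]
L3: Y=0.000-0.1405j on G[1,4]
I3: z[6]−=0.0405, z[4]+=0.0405
L4: Y=0.000-0.02520j on G[4,5]
R9: Y=0.01538+0.000j on G[6,5]
R10: Y=0.0007874+0.000j on G[2,1]
R11: Y=0.05848+0.000j on G[2,1]
C2: Y=0.000+0.05928j on G[5,0]
V1: row V1−V4=19.3, i_V1 at 1,4
solve → V1=0.3906-0.2308j, V2=-2.855+5.211j, V3=1.071+0.01358j, V4=-18.91-0.2308j, V5=4.114+17.44j, V6=2.312+7.864j
aux → i_V1=-0.6282+3.291j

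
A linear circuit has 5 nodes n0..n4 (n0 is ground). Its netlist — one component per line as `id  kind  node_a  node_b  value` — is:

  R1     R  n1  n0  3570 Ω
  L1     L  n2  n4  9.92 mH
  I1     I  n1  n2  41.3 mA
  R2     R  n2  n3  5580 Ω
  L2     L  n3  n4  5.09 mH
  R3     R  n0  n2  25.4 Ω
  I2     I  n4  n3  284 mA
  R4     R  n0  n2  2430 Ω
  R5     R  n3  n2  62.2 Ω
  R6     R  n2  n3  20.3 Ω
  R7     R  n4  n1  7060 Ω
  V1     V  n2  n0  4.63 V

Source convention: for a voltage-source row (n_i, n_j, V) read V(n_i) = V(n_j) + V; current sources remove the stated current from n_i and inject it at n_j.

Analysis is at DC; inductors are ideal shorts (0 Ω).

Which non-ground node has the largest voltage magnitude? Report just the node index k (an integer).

Apply KCL at each of the 4 non-ground nodes and solve the resulting linear system.
Node n1: branches {R1, I1, R7} → V_1 = -96.37
Node n2: branches {L1, I1, R2, R3, R4, R5, R6, V1} → V_2 = 4.630
Node n3: branches {R2, L2, I2, R5, R6} → V_3 = 4.630
Node n4: branches {L1, L2, I2, R7} → V_4 = 4.630
Source currents: i(L1)=0.01431, i(L2)=0.2840, i(V1)=-0.1572

1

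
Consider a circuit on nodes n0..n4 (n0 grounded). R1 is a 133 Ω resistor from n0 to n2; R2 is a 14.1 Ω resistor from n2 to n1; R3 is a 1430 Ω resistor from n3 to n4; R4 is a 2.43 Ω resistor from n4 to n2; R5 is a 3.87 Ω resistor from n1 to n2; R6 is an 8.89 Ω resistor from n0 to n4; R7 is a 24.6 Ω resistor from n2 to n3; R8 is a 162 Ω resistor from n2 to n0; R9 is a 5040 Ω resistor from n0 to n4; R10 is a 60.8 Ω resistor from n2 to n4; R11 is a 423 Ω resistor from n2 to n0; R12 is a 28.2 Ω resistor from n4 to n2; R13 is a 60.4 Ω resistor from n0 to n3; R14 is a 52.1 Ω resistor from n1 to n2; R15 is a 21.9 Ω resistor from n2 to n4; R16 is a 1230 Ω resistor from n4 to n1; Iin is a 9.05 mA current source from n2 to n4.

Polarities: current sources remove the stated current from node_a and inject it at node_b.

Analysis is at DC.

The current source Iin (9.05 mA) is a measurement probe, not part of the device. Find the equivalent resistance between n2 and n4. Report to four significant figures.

MNA unknowns: 4 node voltages V₁..V_4
R1: Y=0.007519 on G[0,2]
R2: Y=0.07092 on G[2,1]
R3: Y=0.0006993 on G[3,4]
R4: Y=0.4115 on G[4,2]
R5: Y=0.2584 on G[1,2]
R6: Y=0.1125 on G[0,4]
R7: Y=0.04065 on G[2,3]
R8: Y=0.006173 on G[2,0]
R9: Y=0.0001984 on G[0,4]
R10: Y=0.01645 on G[2,4]
R11: Y=0.002364 on G[2,0]
R12: Y=0.03546 on G[4,2]
R13: Y=0.01656 on G[0,3]
R14: Y=0.01919 on G[1,2]
R15: Y=0.04566 on G[2,4]
R16: Y=0.0008130 on G[4,1]
Iin: z[2]−=0.00905, z[4]+=0.00905
solve → V1=-0.01361, V2=-0.01365, V3=-0.009539, V4=0.003346

R_eq = 1.877 Ω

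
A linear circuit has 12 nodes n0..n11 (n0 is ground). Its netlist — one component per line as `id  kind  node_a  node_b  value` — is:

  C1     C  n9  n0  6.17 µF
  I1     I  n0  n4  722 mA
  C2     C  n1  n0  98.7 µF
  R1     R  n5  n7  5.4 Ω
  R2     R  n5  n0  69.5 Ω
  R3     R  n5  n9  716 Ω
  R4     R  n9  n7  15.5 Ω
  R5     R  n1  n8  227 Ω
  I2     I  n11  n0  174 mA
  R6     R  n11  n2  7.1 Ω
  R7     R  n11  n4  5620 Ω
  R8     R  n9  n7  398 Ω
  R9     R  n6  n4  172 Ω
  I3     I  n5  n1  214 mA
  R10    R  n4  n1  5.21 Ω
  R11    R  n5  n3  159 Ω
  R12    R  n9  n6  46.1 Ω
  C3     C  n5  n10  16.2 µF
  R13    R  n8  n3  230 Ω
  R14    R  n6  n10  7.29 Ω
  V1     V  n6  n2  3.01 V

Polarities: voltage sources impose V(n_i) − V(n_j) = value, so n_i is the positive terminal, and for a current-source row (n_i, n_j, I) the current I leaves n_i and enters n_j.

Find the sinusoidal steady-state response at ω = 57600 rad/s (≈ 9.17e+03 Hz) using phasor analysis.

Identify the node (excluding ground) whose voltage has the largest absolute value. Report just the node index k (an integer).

11

Apply KCL at each of the 11 non-ground nodes and solve the resulting linear system.
Node n1: branches {C2, R5, I3, R10} → V_1 = 0.001002-0.1554j
Node n2: branches {R6, V1} → V_2 = -7.125+0.6188j
Node n3: branches {R11, R13} → V_3 = -2.840+0.3923j
Node n4: branches {I1, R7, R9, R10} → V_4 = 3.520-0.1319j
Node n5: branches {R1, R2, R3, I3, R11, C3} → V_5 = -3.829+0.5828j
Node n6: branches {R9, R12, R14, V1} → V_6 = -4.115+0.6188j
Node n7: branches {R1, R4, R8} → V_7 = -2.822+0.6375j
Node n8: branches {R5, R13} → V_8 = -1.410+0.1167j
Node n9: branches {C1, R3, R4, R8, R12} → V_9 = -0.03963+0.7884j
Node n10: branches {C3, R14} → V_10 = -3.830+0.6247j
Node n11: branches {I2, R6, R7} → V_11 = -8.345+0.6178j
Source currents: i(V1)=0.1719+0.0001334j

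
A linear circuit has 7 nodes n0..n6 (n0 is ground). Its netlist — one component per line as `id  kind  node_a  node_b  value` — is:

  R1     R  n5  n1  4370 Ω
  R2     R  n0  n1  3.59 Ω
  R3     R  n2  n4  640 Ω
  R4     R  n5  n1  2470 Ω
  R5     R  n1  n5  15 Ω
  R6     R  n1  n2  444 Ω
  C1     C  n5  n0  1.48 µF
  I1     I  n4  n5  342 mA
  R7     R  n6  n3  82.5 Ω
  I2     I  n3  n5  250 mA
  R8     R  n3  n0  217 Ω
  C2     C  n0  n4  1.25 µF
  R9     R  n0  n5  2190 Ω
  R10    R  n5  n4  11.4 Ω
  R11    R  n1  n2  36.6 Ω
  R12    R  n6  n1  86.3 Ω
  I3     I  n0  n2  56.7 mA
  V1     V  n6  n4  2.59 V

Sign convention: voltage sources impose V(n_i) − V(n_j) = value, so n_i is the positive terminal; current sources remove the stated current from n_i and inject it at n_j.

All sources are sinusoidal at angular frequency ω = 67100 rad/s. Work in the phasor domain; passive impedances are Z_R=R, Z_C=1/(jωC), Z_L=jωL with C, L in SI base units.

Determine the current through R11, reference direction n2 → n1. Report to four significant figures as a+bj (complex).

0.04571+0.001885j A

Apply KCL at each of the 6 non-ground nodes and solve the resulting linear system.
Node n1: branches {R1, R2, R4, R5, R6, R11, R12} → V_1 = 0.5656-0.09270j
Node n2: branches {R3, R6, R11, I3} → V_2 = 2.239-0.02372j
Node n3: branches {R7, I2, R8} → V_3 = -14.79+0.9287j
Node n4: branches {R3, I1, C2, R10, V1} → V_4 = -2.383+1.282j
Node n5: branches {R1, R4, R5, C1, I1, I2, R9, R10} → V_5 = 2.233-0.7433j
Node n6: branches {R7, R12, V1} → V_6 = 0.2068+1.282j
Source currents: i(V1)=-0.1777-0.02021j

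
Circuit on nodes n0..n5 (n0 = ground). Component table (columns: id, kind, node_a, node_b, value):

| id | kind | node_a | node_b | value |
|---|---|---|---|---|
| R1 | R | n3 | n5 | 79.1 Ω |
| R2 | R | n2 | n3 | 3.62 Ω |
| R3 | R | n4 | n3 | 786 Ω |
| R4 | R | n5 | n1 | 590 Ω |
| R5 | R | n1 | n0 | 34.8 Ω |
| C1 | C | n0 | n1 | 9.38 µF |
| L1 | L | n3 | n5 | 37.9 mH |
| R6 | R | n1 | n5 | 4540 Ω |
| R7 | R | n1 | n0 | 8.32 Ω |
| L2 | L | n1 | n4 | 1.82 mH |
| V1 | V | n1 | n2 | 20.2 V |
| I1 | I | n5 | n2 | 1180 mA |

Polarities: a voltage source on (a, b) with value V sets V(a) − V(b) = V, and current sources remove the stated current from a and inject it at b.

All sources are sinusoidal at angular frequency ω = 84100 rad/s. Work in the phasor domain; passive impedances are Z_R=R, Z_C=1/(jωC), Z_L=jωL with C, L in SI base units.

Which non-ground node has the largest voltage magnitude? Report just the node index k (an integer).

MNA unknowns: 5 node voltages V₁..V_5 plus 1 source current (V1)
R1: Y=0.01264+0.000j on G[3,5]
R2: Y=0.2762+0.000j on G[2,3]
R3: Y=0.001272+0.000j on G[4,3]
R4: Y=0.001695+0.000j on G[5,1]
R5: Y=0.02874+0.000j on G[1,0]
C1: Y=0.000+0.7889j on G[0,1]
L1: Y=0.000-0.0003137j on G[3,5]
R6: Y=0.0002203+0.000j on G[1,5]
R7: Y=0.1202+0.000j on G[1,0]
L2: Y=0.000-0.006533j on G[1,4]
V1: row V1−V2=20.2, i_V1 at 1,2
I1: z[5]−=1.18, z[2]+=1.18
solve → V1=0.000+0.000j, V2=-20.20+0.000j, V3=-23.66-0.008715j, V4=-0.8629-4.440j, V5=-101.6-1.687j
aux → i_V1=-0.2235+0.002407j

5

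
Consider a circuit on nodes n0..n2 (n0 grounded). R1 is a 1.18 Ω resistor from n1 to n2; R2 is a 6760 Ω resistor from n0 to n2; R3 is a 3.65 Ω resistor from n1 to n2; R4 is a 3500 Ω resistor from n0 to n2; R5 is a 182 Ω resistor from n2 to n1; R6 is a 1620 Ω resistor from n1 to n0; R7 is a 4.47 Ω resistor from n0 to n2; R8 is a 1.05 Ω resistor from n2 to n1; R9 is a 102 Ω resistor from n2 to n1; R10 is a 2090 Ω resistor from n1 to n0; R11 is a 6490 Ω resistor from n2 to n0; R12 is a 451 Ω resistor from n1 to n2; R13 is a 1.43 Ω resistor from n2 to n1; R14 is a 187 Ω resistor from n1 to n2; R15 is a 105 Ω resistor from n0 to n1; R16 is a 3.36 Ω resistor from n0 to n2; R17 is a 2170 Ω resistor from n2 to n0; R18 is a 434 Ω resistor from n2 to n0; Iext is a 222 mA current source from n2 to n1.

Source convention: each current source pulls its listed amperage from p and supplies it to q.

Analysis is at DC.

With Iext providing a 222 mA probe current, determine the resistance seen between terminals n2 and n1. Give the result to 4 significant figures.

R_eq = 0.3563 Ω

MNA unknowns: 2 node voltages V₁..V_2
R1: Y=0.8475 on G[1,2]
R2: Y=0.0001479 on G[0,2]
R3: Y=0.2740 on G[1,2]
R4: Y=0.0002857 on G[0,2]
R5: Y=0.005495 on G[2,1]
R6: Y=0.0006173 on G[1,0]
R7: Y=0.2237 on G[0,2]
R8: Y=0.9524 on G[2,1]
R9: Y=0.009804 on G[2,1]
R10: Y=0.0004785 on G[1,0]
R11: Y=0.0001541 on G[2,0]
R12: Y=0.002217 on G[1,2]
R13: Y=0.6993 on G[2,1]
R14: Y=0.005348 on G[1,2]
R15: Y=0.009524 on G[0,1]
R16: Y=0.2976 on G[0,2]
R17: Y=0.0004608 on G[2,0]
R18: Y=0.002304 on G[2,0]
Iext: z[2]−=0.222, z[1]+=0.222
solve → V1=0.07754, V2=-0.001569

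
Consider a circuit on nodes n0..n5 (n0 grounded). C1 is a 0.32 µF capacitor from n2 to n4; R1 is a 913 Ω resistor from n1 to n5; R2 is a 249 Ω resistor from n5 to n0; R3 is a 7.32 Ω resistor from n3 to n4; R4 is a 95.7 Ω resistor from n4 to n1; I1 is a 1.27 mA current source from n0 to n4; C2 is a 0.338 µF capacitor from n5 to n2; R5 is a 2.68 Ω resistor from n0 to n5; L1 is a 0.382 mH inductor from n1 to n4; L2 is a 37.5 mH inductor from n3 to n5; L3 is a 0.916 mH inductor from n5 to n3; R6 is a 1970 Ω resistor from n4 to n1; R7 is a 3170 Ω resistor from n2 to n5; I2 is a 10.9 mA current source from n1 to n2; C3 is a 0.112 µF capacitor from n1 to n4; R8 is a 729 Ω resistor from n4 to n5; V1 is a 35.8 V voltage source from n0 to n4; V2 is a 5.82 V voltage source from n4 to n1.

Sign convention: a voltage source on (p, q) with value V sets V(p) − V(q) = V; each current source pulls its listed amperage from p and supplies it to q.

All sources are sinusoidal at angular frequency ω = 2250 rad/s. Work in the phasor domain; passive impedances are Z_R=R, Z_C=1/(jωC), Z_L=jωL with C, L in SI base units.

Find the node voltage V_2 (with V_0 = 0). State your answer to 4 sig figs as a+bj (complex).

MNA unknowns: 5 node voltages V₁..V_5 plus 2 source currents (V1, V2)
C1: Y=0.000+0.0007200j on G[2,4]
R1: Y=0.001095+0.000j on G[1,5]
R2: Y=0.004016+0.000j on G[5,0]
R3: Y=0.1366+0.000j on G[3,4]
R4: Y=0.01045+0.000j on G[4,1]
I1: z[0]−=0.00127, z[4]+=0.00127
C2: Y=0.000+0.0007605j on G[5,2]
R5: Y=0.3731+0.000j on G[0,5]
L1: Y=0.000-1.163j on G[1,4]
L2: Y=0.000-0.01185j on G[3,5]
L3: Y=0.000-0.4852j on G[5,3]
R6: Y=0.0005076+0.000j on G[4,1]
R7: Y=0.0003155+0.000j on G[2,5]
I2: z[1]−=0.0109, z[2]+=0.0109
C3: Y=0.000+0.0002520j on G[1,4]
R8: Y=0.001372+0.000j on G[4,5]
V1: row V0−V4=35.8, i_V1 at 0,4
V2: row V4−V1=5.82, i_V2 at 4,1
solve → V1=-41.62+0.000j, V2=-19.94-8.706j, V3=-10.68-5.099j, V4=-35.80+0.000j, V5=-9.277+1.805j
aux → i_V1=-3.500+0.6808j, i_V2=-0.08829+6.768j

-19.94-8.706j V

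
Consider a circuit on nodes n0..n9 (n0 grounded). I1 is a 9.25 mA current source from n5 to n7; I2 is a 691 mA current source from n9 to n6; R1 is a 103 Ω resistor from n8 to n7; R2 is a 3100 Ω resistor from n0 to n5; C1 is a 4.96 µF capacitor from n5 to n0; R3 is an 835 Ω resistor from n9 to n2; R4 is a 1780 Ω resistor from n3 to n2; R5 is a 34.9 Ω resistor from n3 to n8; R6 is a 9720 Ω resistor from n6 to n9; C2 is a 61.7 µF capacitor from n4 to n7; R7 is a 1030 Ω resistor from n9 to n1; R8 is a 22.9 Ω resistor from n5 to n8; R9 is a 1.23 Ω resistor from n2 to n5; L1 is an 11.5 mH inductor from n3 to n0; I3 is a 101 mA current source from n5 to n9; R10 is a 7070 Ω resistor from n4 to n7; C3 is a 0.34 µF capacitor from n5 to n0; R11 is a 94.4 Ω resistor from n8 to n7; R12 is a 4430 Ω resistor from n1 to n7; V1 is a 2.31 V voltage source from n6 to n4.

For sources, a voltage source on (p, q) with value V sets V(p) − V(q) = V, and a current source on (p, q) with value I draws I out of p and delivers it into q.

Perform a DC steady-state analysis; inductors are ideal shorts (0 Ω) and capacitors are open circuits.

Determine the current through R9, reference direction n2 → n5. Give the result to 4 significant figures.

Apply KCL at each of the 9 non-ground nodes and solve the resulting linear system.
Node n1: branches {R7, R12} → V_1 = -168.0
Node n2: branches {R3, R4, R9} → V_2 = -7.988
Node n3: branches {R4, R5, L1} → V_3 = 0.000
Node n4: branches {C2, R10, V1} → V_4 = 2749
Node n5: branches {I1, R2, C1, R8, R9, I3, C3} → V_5 = -7.695
Node n6: branches {I2, R6, V1} → V_6 = 2751
Node n7: branches {I1, R1, C2, R10, R11, R12} → V_7 = 17.66
Node n8: branches {R1, R5, R8, R11} → V_8 = 0.2433
Node n9: branches {I2, R3, R6, R7, I3} → V_9 = -211.2
Source currents: i(L1)=0.002482, i(V1)=0.3863

-0.2389 A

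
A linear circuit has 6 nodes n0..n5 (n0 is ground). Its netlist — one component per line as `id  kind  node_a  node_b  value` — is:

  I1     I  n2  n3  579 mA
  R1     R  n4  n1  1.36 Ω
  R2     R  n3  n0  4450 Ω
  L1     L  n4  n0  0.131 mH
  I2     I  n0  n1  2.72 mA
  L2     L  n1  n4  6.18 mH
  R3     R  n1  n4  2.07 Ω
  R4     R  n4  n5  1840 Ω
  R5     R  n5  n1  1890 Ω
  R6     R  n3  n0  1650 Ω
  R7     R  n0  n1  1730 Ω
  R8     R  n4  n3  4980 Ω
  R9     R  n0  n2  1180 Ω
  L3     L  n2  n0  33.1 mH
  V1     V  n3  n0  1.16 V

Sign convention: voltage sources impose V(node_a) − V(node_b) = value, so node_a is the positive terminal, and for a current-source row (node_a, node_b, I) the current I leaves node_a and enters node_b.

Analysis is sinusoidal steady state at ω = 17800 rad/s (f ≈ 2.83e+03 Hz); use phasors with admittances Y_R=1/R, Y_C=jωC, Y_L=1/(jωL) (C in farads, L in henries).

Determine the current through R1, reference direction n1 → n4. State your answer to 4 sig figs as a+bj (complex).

MNA unknowns: 5 node voltages V₁..V_5 plus 1 source current (V1)
I1: z[2]−=0.579, z[3]+=0.579
R1: Y=0.7353+0.000j on G[4,1]
R2: Y=0.0002247+0.000j on G[3,0]
L1: Y=0.000-0.4289j on G[4,0]
I2: z[0]−=0.00272, z[1]+=0.00272
L2: Y=0.000-0.009091j on G[1,4]
R3: Y=0.4831+0.000j on G[1,4]
R4: Y=0.0005435+0.000j on G[4,5]
R5: Y=0.0005291+0.000j on G[5,1]
R6: Y=0.0006061+0.000j on G[3,0]
R7: Y=0.0005780+0.000j on G[0,1]
R8: Y=0.0002008+0.000j on G[4,3]
R9: Y=0.0008475+0.000j on G[0,2]
L3: Y=0.000-0.001697j on G[2,0]
V1: row V3−V0=1.16, i_V1 at 3,0
solve → V1=0.002243+0.006896j, V2=-136.3-273.1j, V3=1.160+0.000j, V4=1.252e-05+0.006883j, V5=0.001113+0.006889j
aux → i_V1=0.5778+1.382e-06j

0.001640+9.831e-06j A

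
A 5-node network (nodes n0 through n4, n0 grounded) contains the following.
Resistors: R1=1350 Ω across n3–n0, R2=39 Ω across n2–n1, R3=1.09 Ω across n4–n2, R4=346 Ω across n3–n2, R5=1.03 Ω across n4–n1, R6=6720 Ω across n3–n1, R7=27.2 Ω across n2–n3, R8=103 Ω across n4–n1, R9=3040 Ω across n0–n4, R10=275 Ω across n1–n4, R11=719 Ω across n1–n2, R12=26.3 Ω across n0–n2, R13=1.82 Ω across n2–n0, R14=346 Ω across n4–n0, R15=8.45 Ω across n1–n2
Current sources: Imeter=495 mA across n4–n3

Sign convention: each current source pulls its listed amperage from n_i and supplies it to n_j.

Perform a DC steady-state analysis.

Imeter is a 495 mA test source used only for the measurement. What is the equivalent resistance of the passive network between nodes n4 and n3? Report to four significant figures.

Element admittances at DC:
  Y(R1) = 0.0007407 S between n3,n0
  Y(R2) = 0.02564 S between n2,n1
  Y(R3) = 0.9174 S between n4,n2
  Y(R4) = 0.002890 S between n3,n2
  Y(R5) = 0.9709 S between n4,n1
  Y(R6) = 0.0001488 S between n3,n1
  Y(R7) = 0.03676 S between n2,n3
  Y(R8) = 0.009709 S between n4,n1
  Y(R9) = 0.0003289 S between n0,n4
  Y(R10) = 0.003636 S between n1,n4
  Y(R11) = 0.001391 S between n1,n2
  Y(R12) = 0.03802 S between n0,n2
  Y(R13) = 0.5495 S between n2,n0
  Y(R14) = 0.002890 S between n4,n0
  Y(R15) = 0.1183 S between n1,n2
  Imeter: injects 0.495 A into n3 (from n4)
Assemble and solve the 4×4 MNA system:
  V(n1)=-0.4215  V(n2)=-0.01273  V(n3)=12.19  V(n4)=-0.4838

R_eq = 25.61 Ω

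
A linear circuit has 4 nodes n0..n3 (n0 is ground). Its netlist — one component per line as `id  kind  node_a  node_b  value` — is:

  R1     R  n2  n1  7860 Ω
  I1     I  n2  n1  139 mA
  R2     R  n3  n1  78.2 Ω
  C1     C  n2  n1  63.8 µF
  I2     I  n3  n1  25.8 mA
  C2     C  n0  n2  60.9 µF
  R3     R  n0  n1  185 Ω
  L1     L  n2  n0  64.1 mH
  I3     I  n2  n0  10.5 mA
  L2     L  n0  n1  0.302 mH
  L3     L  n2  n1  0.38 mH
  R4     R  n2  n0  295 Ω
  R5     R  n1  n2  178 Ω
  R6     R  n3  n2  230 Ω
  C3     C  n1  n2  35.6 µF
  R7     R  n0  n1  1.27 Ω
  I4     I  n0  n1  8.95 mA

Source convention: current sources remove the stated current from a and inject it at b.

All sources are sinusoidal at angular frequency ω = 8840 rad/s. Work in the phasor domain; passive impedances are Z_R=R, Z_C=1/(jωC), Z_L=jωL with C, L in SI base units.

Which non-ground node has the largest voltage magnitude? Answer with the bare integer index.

3

Apply KCL at each of the 3 non-ground nodes and solve the resulting linear system.
Node n1: branches {R1, I1, R2, C1, I2, R3, L2, L3, R5, C3, R7, I4} → V_1 = 0.09083+0.01136j
Node n2: branches {R1, I1, C1, C2, L1, I3, L3, R4, R5, R6, C3} → V_2 = 0.04570+0.1453j
Node n3: branches {R2, I2, R6} → V_3 = -1.426+0.04535j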